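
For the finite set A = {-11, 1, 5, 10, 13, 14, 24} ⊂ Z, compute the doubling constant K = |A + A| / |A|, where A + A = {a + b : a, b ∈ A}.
K = |A + A| / |A| = 26/7

Enumerate A + A = {a + b : a, b ∈ A}. With |A| = 7, there are |A|^2 = 49 ordered sum pairs; collecting distinct values, A + A = {-22, -10, -6, -1, 2, 3, 6, 10, 11, 13, 14, 15, 18, 19, 20, 23, 24, 25, 26, 27, 28, 29, 34, 37, 38, 48}, so |A + A| = 26. Thus K = 26/7. For comparison, the minimum possible |A + A| over all 7-element sets is 2·7 − 1 = 13 (so min K = 13/7), attained only by arithmetic progressions.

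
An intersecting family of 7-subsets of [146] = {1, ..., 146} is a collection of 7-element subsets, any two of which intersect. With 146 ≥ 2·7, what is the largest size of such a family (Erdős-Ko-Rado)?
max |F| = C(145, 6) = 11624372760

Erdős-Ko-Rado (1961): when n ≥ 2k, max |F| = C(n−1, k−1). The bound is attained by the star {A : i ∈ A} for any fixed i ∈ [n]. Here C(146−1, 7−1) = C(145, 6) = 11624372760.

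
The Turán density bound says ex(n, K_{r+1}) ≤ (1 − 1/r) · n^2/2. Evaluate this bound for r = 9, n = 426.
Turán density bound = (8/9) · 426^2/2 = 80656

Turán's theorem: ex(n, K_{r+1}) is achieved by the complete r-partite Turán graph T(n, r) with parts as balanced as possible, and is at most (1 − 1/r) · n^2/2. For r = 9, n = 426: the density bound is (8/9) · 181476/2 = 80656. The integer-valued extremum is e(T(426, 9)) = 80655, which is strictly less than the density bound 80656 since 9 ∤ 426 (the parts of T(426, 9) cannot all be equal).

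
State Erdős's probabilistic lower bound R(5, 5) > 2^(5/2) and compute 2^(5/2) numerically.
2^(5/2) = 5.6569; so R(5, 5) > 5.6569

Colour each edge of K_n uniformly at random with red/blue. The expected number of monochromatic K_5 is C(n, 5) · 2 · 2^(−C(5,2)). If C(n, 5) · 2^(1 − C(5,2)) < 1, then with positive probability no monochromatic K_5 exists, so R(5, 5) > n. The standard estimate C(n, 5) ≤ n^5/5! shows this inequality holds whenever n ≤ 2^(5/2) (since 5! · 2^(C(5,2) − 1) > 2^(5^2/2) ≥ n^5). Hence R(5, 5) > 2^(5/2) = 5.6569.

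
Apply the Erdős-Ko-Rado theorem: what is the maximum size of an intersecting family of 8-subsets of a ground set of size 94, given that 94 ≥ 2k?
max |F| = C(93, 7) = 9473622444

The Erdős-Ko-Rado theorem states: for n ≥ 2k, an intersecting family of k-subsets of an n-element set has size at most C(n − 1, k − 1), with equality for 'star' families {A ⊆ [n] : |A| = k, i ∈ A} (fix an element i). For n = 94, k = 8: C(93, 7) = 9473622444.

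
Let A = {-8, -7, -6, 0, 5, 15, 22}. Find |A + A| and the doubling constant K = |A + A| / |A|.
K = |A + A| / |A| = 26/7

Enumerate A + A = {a + b : a, b ∈ A}. With |A| = 7, there are |A|^2 = 49 ordered sum pairs; collecting distinct values, A + A = {-16, -15, -14, -13, -12, -8, -7, -6, -3, -2, -1, 0, 5, 7, 8, 9, 10, 14, 15, 16, 20, 22, 27, 30, 37, 44}, so |A + A| = 26. Thus K = 26/7. For comparison, the minimum possible |A + A| over all 7-element sets is 2·7 − 1 = 13 (so min K = 13/7), attained only by arithmetic progressions.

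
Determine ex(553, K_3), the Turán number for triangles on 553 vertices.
ex(553, K_3) = ⌊553^2/4⌋ = 76452

Mantel (1907): a triangle-free graph on n vertices has at most ⌊n^2/4⌋ edges, with equality for the complete bipartite graph K_{⌊n/2⌋, ⌈n/2⌉}. For n = 553: ⌊553^2/4⌋ = ⌊305809/4⌋ = 76452. The extremal graph is K_{276, 277}, which has 276·277 = 76452 edges.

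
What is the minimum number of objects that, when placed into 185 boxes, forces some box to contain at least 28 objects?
n = (28 − 1)·185 + 1 = 4996

By the generalised pigeonhole principle, to guarantee some box contains ≥ r objects we need more than (r − 1) · k objects total. Threshold: n = (r − 1) · k + 1. With r = 28 and k = 185: n = 27 · 185 + 1 = 4995 + 1 = 4996. For n = 4995 = 27 · 185, we can put exactly 27 objects in every box, avoiding 28 in any single one — so 4996 is tight.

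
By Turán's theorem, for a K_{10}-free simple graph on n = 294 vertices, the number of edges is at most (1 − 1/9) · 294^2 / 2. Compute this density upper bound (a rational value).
Turán density bound = (8/9) · 294^2/2 = 38416

Turán's theorem: ex(n, K_{r+1}) is achieved by the complete r-partite Turán graph T(n, r) with parts as balanced as possible, and is at most (1 − 1/r) · n^2/2. For r = 9, n = 294: the density bound is (8/9) · 86436/2 = 38416. The integer-valued extremum is e(T(294, 9)) = 38415, which is strictly less than the density bound 38416 since 9 ∤ 294 (the parts of T(294, 9) cannot all be equal).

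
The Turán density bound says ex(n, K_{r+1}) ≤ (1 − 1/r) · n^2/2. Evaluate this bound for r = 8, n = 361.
Turán density bound = (7/8) · 361^2/2 = 912247/16 ≈ 57015.4375

Turán's theorem: ex(n, K_{r+1}) is achieved by the complete r-partite Turán graph T(n, r) with parts as balanced as possible, and is at most (1 − 1/r) · n^2/2. For r = 8, n = 361: the density bound is (7/8) · 130321/2 = 912247/16 ≈ 57015.4375. The integer-valued extremum is e(T(361, 8)) = 57015, which is strictly less than the density bound 912247/16 since 8 ∤ 361 (the parts of T(361, 8) cannot all be equal).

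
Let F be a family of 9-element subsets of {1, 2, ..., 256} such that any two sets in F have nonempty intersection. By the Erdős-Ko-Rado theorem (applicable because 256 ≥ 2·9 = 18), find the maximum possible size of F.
max |F| = C(255, 8) = 396861704798625

Erdős-Ko-Rado (1961): when n ≥ 2k, max |F| = C(n−1, k−1). The bound is attained by the star {A : i ∈ A} for any fixed i ∈ [n]. Here C(256−1, 9−1) = C(255, 8) = 396861704798625.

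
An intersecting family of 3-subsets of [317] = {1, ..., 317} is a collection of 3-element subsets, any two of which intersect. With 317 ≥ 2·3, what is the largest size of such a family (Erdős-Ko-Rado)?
max |F| = C(316, 2) = 49770

Erdős-Ko-Rado (1961): when n ≥ 2k, max |F| = C(n−1, k−1). The bound is attained by the star {A : i ∈ A} for any fixed i ∈ [n]. Here C(317−1, 3−1) = C(316, 2) = 49770.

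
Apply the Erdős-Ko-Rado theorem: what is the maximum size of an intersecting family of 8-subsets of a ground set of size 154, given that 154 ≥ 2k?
max |F| = C(153, 7) = 338795791740

Erdős-Ko-Rado (1961): when n ≥ 2k, max |F| = C(n−1, k−1). The bound is attained by the star {A : i ∈ A} for any fixed i ∈ [n]. Here C(154−1, 8−1) = C(153, 7) = 338795791740.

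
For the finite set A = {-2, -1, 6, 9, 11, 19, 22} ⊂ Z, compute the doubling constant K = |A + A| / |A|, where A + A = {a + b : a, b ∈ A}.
K = |A + A| / |A| = 24/7

Enumerate A + A = {a + b : a, b ∈ A}. With |A| = 7, there are |A|^2 = 49 ordered sum pairs; collecting distinct values, A + A = {-4, -3, -2, 4, 5, 7, 8, 9, 10, 12, 15, 17, 18, 20, 21, 22, 25, 28, 30, 31, 33, 38, 41, 44}, so |A + A| = 24. Thus K = 24/7. For comparison, the minimum possible |A + A| over all 7-element sets is 2·7 − 1 = 13 (so min K = 13/7), attained only by arithmetic progressions.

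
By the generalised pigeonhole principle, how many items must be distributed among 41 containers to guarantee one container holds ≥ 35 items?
n = (35 − 1)·41 + 1 = 1395

By the generalised pigeonhole principle, to guarantee some box contains ≥ r objects we need more than (r − 1) · k objects total. Threshold: n = (r − 1) · k + 1. With r = 35 and k = 41: n = 34 · 41 + 1 = 1394 + 1 = 1395. For n = 1394 = 34 · 41, we can put exactly 34 objects in every box, avoiding 35 in any single one — so 1395 is tight.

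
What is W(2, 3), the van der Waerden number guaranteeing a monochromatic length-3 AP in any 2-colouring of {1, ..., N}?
W(2, 3) = 9

Lower bound: the 2-colouring RRBBRRBB of {1, ..., 8} (R at positions {1, 2, 5, 6}, B at {3, 4, 7, 8}) contains no monochromatic 3-term AP, so W(2, 3) > 8. Upper bound: a case analysis on any 2-colouring of {1, ..., 9} forces such an AP. Hence W(2, 3) = 9.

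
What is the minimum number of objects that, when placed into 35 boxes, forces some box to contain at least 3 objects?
n = (3 − 1)·35 + 1 = 71

By the generalised pigeonhole principle, to guarantee some box contains ≥ r objects we need more than (r − 1) · k objects total. Threshold: n = (r − 1) · k + 1. With r = 3 and k = 35: n = 2 · 35 + 1 = 70 + 1 = 71. For n = 70 = 2 · 35, we can put exactly 2 objects in every box, avoiding 3 in any single one — so 71 is tight.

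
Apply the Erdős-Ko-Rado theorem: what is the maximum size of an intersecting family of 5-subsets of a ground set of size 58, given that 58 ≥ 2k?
max |F| = C(57, 4) = 395010

Erdős-Ko-Rado (1961): when n ≥ 2k, max |F| = C(n−1, k−1). The bound is attained by the star {A : i ∈ A} for any fixed i ∈ [n]. Here C(58−1, 5−1) = C(57, 4) = 395010.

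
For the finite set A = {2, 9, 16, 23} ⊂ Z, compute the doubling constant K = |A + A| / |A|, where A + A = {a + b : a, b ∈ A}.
K = |A + A| / |A| = 7/4

Enumerate A + A = {a + b : a, b ∈ A}. With |A| = 4, there are |A|^2 = 16 ordered sum pairs; collecting distinct values, A + A = {4, 11, 18, 25, 32, 39, 46}, so |A + A| = 7. Thus K = 7/4. Here |A + A| = 2|A| − 1 = 7, the minimum possible — so K = 7/4 is minimal, which holds iff A is an arithmetic progression.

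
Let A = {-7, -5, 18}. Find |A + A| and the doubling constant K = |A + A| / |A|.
K = |A + A| / |A| = 6/3 = 2

Enumerate A + A = {a + b : a, b ∈ A}. With |A| = 3, there are |A|^2 = 9 ordered sum pairs; collecting distinct values, A + A = {-14, -12, -10, 11, 13, 36}, so |A + A| = 6. Thus K = 6/3 = 2. For comparison, the minimum possible |A + A| over all 3-element sets is 2·3 − 1 = 5 (so min K = 5/3), attained only by arithmetic progressions.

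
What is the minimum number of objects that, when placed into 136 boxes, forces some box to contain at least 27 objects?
n = (27 − 1)·136 + 1 = 3537

By the generalised pigeonhole principle, to guarantee some box contains ≥ r objects we need more than (r − 1) · k objects total. Threshold: n = (r − 1) · k + 1. With r = 27 and k = 136: n = 26 · 136 + 1 = 3536 + 1 = 3537. For n = 3536 = 26 · 136, we can put exactly 26 objects in every box, avoiding 27 in any single one — so 3537 is tight.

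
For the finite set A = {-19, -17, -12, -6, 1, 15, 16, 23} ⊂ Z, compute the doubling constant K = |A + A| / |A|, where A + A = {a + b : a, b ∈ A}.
K = |A + A| / |A| = 33/8

Enumerate A + A = {a + b : a, b ∈ A}. With |A| = 8, there are |A|^2 = 64 ordered sum pairs; collecting distinct values, A + A = {-38, -36, -34, -31, -29, -25, -24, -23, -18, -16, -12, -11, -5, -4, -3, -2, -1, 2, 3, 4, 6, 9, 10, 11, 16, 17, 24, 30, 31, 32, 38, 39, 46}, so |A + A| = 33. Thus K = 33/8. For comparison, the minimum possible |A + A| over all 8-element sets is 2·8 − 1 = 15 (so min K = 15/8), attained only by arithmetic progressions.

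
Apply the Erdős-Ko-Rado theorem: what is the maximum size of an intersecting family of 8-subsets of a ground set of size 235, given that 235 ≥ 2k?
max |F| = C(234, 7) = 6962085815256

Erdős-Ko-Rado (1961): when n ≥ 2k, max |F| = C(n−1, k−1). The bound is attained by the star {A : i ∈ A} for any fixed i ∈ [n]. Here C(235−1, 8−1) = C(234, 7) = 6962085815256.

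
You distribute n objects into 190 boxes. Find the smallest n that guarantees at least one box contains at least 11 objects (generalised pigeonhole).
n = (11 − 1)·190 + 1 = 1901

By the generalised pigeonhole principle, to guarantee some box contains ≥ r objects we need more than (r − 1) · k objects total. Threshold: n = (r − 1) · k + 1. With r = 11 and k = 190: n = 10 · 190 + 1 = 1900 + 1 = 1901. For n = 1900 = 10 · 190, we can put exactly 10 objects in every box, avoiding 11 in any single one — so 1901 is tight.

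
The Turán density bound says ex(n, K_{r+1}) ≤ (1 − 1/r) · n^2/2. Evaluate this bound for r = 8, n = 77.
Turán density bound = (7/8) · 77^2/2 = 41503/16 ≈ 2593.9375

Turán's theorem: ex(n, K_{r+1}) is achieved by the complete r-partite Turán graph T(n, r) with parts as balanced as possible, and is at most (1 − 1/r) · n^2/2. For r = 8, n = 77: the density bound is (7/8) · 5929/2 = 41503/16 ≈ 2593.9375. The integer-valued extremum is e(T(77, 8)) = 2593, which is strictly less than the density bound 41503/16 since 8 ∤ 77 (the parts of T(77, 8) cannot all be equal).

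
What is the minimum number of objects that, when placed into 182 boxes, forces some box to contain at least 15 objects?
n = (15 − 1)·182 + 1 = 2549

By the generalised pigeonhole principle, to guarantee some box contains ≥ r objects we need more than (r − 1) · k objects total. Threshold: n = (r − 1) · k + 1. With r = 15 and k = 182: n = 14 · 182 + 1 = 2548 + 1 = 2549. For n = 2548 = 14 · 182, we can put exactly 14 objects in every box, avoiding 15 in any single one — so 2549 is tight.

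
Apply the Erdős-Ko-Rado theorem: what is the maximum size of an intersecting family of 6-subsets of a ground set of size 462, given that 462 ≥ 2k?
max |F| = C(461, 5) = 169774271127

Erdős-Ko-Rado (1961): when n ≥ 2k, max |F| = C(n−1, k−1). The bound is attained by the star {A : i ∈ A} for any fixed i ∈ [n]. Here C(462−1, 6−1) = C(461, 5) = 169774271127.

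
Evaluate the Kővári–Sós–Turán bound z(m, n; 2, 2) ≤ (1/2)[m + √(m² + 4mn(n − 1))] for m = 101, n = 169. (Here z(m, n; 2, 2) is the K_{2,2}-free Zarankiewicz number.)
z(101, 169; 2, 2) ≤ (1/2)[101 + √(101² + 4·101·169·168)] = (1/2)[101 + √11480569] = 1744.6494

Kővári–Sós–Turán: let r_1, ..., r_101 be the row sums and z = Σ r_i the total number of 1s. Each pair of columns can share at most one row with both entries 1 (else a 2×2 all-ones block appears), so Σ_i C(r_i, 2) ≤ C(169, 2) = 14196. By convexity Σ_i C(r_i, 2) ≥ 101·C(z/101, 2) = z(z − 101)/(2·101), giving z² − 101z − 101·169·168 ≤ 0 and hence z ≤ (1/2)[101 + √(10201 + 4·2867592)] = (1/2)[101 + √11480569] ≈ (1/2)(101 + 3388.2988) = 1744.6494.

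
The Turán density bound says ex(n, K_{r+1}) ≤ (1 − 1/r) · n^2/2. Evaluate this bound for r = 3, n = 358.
Turán density bound = (2/3) · 358^2/2 = 128164/3 ≈ 42721.3333

Turán's theorem: ex(n, K_{r+1}) is achieved by the complete r-partite Turán graph T(n, r) with parts as balanced as possible, and is at most (1 − 1/r) · n^2/2. For r = 3, n = 358: the density bound is (2/3) · 128164/2 = 128164/3 ≈ 42721.3333. The integer-valued extremum is e(T(358, 3)) = 42721, which is strictly less than the density bound 128164/3 since 3 ∤ 358 (the parts of T(358, 3) cannot all be equal).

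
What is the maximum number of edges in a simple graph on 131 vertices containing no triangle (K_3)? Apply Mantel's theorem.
ex(131, K_3) = ⌊131^2/4⌋ = 4290

Mantel (1907): a triangle-free graph on n vertices has at most ⌊n^2/4⌋ edges, with equality for the complete bipartite graph K_{⌊n/2⌋, ⌈n/2⌉}. For n = 131: ⌊131^2/4⌋ = ⌊17161/4⌋ = 4290. The extremal graph is K_{65, 66}, which has 65·66 = 4290 edges.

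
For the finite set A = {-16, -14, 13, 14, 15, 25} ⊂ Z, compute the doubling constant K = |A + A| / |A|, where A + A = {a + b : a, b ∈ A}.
K = |A + A| / |A| = 19/6

Enumerate A + A = {a + b : a, b ∈ A}. With |A| = 6, there are |A|^2 = 36 ordered sum pairs; collecting distinct values, A + A = {-32, -30, -28, -3, -2, -1, 0, 1, 9, 11, 26, 27, 28, 29, 30, 38, 39, 40, 50}, so |A + A| = 19. Thus K = 19/6. For comparison, the minimum possible |A + A| over all 6-element sets is 2·6 − 1 = 11 (so min K = 11/6), attained only by arithmetic progressions.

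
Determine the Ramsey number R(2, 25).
R(2, 25) = 25

R(2, k) = k for all k ≥ 2: in a 2-colouring of K_k, either some edge is red (a red K_2) or all edges are blue (a blue K_k). And K_{24} coloured all-blue has no blue K_25, so R(2, 25) > 24. Hence R(2, 25) = 25.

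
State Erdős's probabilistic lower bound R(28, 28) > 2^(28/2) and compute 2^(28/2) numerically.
2^(28/2) = 16384; so R(28, 28) > 16384

Colour each edge of K_n uniformly at random with red/blue. The expected number of monochromatic K_28 is C(n, 28) · 2 · 2^(−C(28,2)). If C(n, 28) · 2^(1 − C(28,2)) < 1, then with positive probability no monochromatic K_28 exists, so R(28, 28) > n. The standard estimate C(n, 28) ≤ n^28/28! shows this inequality holds whenever n ≤ 2^(28/2) (since 28! · 2^(C(28,2) − 1) > 2^(28^2/2) ≥ n^28). Hence R(28, 28) > 2^(28/2) = 16384.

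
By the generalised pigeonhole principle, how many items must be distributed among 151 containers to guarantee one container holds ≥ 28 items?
n = (28 − 1)·151 + 1 = 4078

By the generalised pigeonhole principle, to guarantee some box contains ≥ r objects we need more than (r − 1) · k objects total. Threshold: n = (r − 1) · k + 1. With r = 28 and k = 151: n = 27 · 151 + 1 = 4077 + 1 = 4078. For n = 4077 = 27 · 151, we can put exactly 27 objects in every box, avoiding 28 in any single one — so 4078 is tight.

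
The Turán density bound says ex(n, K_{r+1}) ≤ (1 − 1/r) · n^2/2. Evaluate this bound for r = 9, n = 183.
Turán density bound = (8/9) · 183^2/2 = 14884

Turán's theorem: ex(n, K_{r+1}) is achieved by the complete r-partite Turán graph T(n, r) with parts as balanced as possible, and is at most (1 − 1/r) · n^2/2. For r = 9, n = 183: the density bound is (8/9) · 33489/2 = 14884. The integer-valued extremum is e(T(183, 9)) = 14883, which is strictly less than the density bound 14884 since 9 ∤ 183 (the parts of T(183, 9) cannot all be equal).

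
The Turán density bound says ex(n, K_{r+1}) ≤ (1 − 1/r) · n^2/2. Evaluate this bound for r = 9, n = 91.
Turán density bound = (8/9) · 91^2/2 = 33124/9 ≈ 3680.4444

Turán's theorem: ex(n, K_{r+1}) is achieved by the complete r-partite Turán graph T(n, r) with parts as balanced as possible, and is at most (1 − 1/r) · n^2/2. For r = 9, n = 91: the density bound is (8/9) · 8281/2 = 33124/9 ≈ 3680.4444. The integer-valued extremum is e(T(91, 9)) = 3680, which is strictly less than the density bound 33124/9 since 9 ∤ 91 (the parts of T(91, 9) cannot all be equal).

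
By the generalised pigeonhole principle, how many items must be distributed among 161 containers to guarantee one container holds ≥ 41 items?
n = (41 − 1)·161 + 1 = 6441

By the generalised pigeonhole principle, to guarantee some box contains ≥ r objects we need more than (r − 1) · k objects total. Threshold: n = (r − 1) · k + 1. With r = 41 and k = 161: n = 40 · 161 + 1 = 6440 + 1 = 6441. For n = 6440 = 40 · 161, we can put exactly 40 objects in every box, avoiding 41 in any single one — so 6441 is tight.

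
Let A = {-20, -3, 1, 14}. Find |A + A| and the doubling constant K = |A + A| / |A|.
K = |A + A| / |A| = 9/4

Enumerate A + A = {a + b : a, b ∈ A}. With |A| = 4, there are |A|^2 = 16 ordered sum pairs; collecting distinct values, A + A = {-40, -23, -19, -6, -2, 2, 11, 15, 28}, so |A + A| = 9. Thus K = 9/4. For comparison, the minimum possible |A + A| over all 4-element sets is 2·4 − 1 = 7 (so min K = 7/4), attained only by arithmetic progressions.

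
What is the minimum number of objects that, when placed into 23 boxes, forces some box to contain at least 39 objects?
n = (39 − 1)·23 + 1 = 875

By the generalised pigeonhole principle, to guarantee some box contains ≥ r objects we need more than (r − 1) · k objects total. Threshold: n = (r − 1) · k + 1. With r = 39 and k = 23: n = 38 · 23 + 1 = 874 + 1 = 875. For n = 874 = 38 · 23, we can put exactly 38 objects in every box, avoiding 39 in any single one — so 875 is tight.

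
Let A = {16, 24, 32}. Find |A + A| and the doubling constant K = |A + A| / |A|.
K = |A + A| / |A| = 5/3

Enumerate A + A = {a + b : a, b ∈ A}. With |A| = 3, there are |A|^2 = 9 ordered sum pairs; collecting distinct values, A + A = {32, 40, 48, 56, 64}, so |A + A| = 5. Thus K = 5/3. Here |A + A| = 2|A| − 1 = 5, the minimum possible — so K = 5/3 is minimal, which holds iff A is an arithmetic progression.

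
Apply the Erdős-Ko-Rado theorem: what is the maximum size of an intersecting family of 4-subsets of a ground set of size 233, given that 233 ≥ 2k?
max |F| = C(232, 3) = 2054360

The Erdős-Ko-Rado theorem states: for n ≥ 2k, an intersecting family of k-subsets of an n-element set has size at most C(n − 1, k − 1), with equality for 'star' families {A ⊆ [n] : |A| = k, i ∈ A} (fix an element i). For n = 233, k = 4: C(232, 3) = 2054360.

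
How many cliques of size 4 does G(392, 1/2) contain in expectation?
E[# K_4] = C(392, 4) · (1/2)^C(4, 2) = 968870630 / 2^6 = 484435315/32 = 15138603.59375

For each 4-subset S of vertices (there are C(392, 4) = 968870630 such S), let X_S = 1 if S induces a K_4 (all C(4, 2) = 6 edges present). Then P(X_S = 1) = (1/2)^6 = 1/64. By linearity of expectation, E[# K_4] = C(392, 4) · (1/2)^6 = 968870630 / 64 = 484435315/32 = 15138603.59375.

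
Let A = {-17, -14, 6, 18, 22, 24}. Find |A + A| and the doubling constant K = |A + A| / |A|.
K = |A + A| / |A| = 21/6 = 7/2

Enumerate A + A = {a + b : a, b ∈ A}. With |A| = 6, there are |A|^2 = 36 ordered sum pairs; collecting distinct values, A + A = {-34, -31, -28, -11, -8, 1, 4, 5, 7, 8, 10, 12, 24, 28, 30, 36, 40, 42, 44, 46, 48}, so |A + A| = 21. Thus K = 21/6 = 7/2. For comparison, the minimum possible |A + A| over all 6-element sets is 2·6 − 1 = 11 (so min K = 11/6), attained only by arithmetic progressions.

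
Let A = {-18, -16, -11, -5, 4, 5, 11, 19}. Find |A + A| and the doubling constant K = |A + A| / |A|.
K = |A + A| / |A| = 33/8

Enumerate A + A = {a + b : a, b ∈ A}. With |A| = 8, there are |A|^2 = 64 ordered sum pairs; collecting distinct values, A + A = {-36, -34, -32, -29, -27, -23, -22, -21, -16, -14, -13, -12, -11, -10, -7, -6, -5, -1, 0, 1, 3, 6, 8, 9, 10, 14, 15, 16, 22, 23, 24, 30, 38}, so |A + A| = 33. Thus K = 33/8. For comparison, the minimum possible |A + A| over all 8-element sets is 2·8 − 1 = 15 (so min K = 15/8), attained only by arithmetic progressions.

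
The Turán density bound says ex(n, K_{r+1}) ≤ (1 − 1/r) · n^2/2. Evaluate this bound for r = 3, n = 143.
Turán density bound = (2/3) · 143^2/2 = 20449/3 ≈ 6816.3333

Turán's theorem: ex(n, K_{r+1}) is achieved by the complete r-partite Turán graph T(n, r) with parts as balanced as possible, and is at most (1 − 1/r) · n^2/2. For r = 3, n = 143: the density bound is (2/3) · 20449/2 = 20449/3 ≈ 6816.3333. The integer-valued extremum is e(T(143, 3)) = 6816, which is strictly less than the density bound 20449/3 since 3 ∤ 143 (the parts of T(143, 3) cannot all be equal).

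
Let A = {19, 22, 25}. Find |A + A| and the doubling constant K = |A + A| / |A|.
K = |A + A| / |A| = 5/3

Enumerate A + A = {a + b : a, b ∈ A}. With |A| = 3, there are |A|^2 = 9 ordered sum pairs; collecting distinct values, A + A = {38, 41, 44, 47, 50}, so |A + A| = 5. Thus K = 5/3. Here |A + A| = 2|A| − 1 = 5, the minimum possible — so K = 5/3 is minimal, which holds iff A is an arithmetic progression.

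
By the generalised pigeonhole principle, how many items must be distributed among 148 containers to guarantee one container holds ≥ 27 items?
n = (27 − 1)·148 + 1 = 3849

By the generalised pigeonhole principle, to guarantee some box contains ≥ r objects we need more than (r − 1) · k objects total. Threshold: n = (r − 1) · k + 1. With r = 27 and k = 148: n = 26 · 148 + 1 = 3848 + 1 = 3849. For n = 3848 = 26 · 148, we can put exactly 26 objects in every box, avoiding 27 in any single one — so 3849 is tight.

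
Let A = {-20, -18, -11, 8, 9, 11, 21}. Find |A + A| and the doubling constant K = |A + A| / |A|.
K = |A + A| / |A| = 27/7

Enumerate A + A = {a + b : a, b ∈ A}. With |A| = 7, there are |A|^2 = 49 ordered sum pairs; collecting distinct values, A + A = {-40, -38, -36, -31, -29, -22, -12, -11, -10, -9, -7, -3, -2, 0, 1, 3, 10, 16, 17, 18, 19, 20, 22, 29, 30, 32, 42}, so |A + A| = 27. Thus K = 27/7. For comparison, the minimum possible |A + A| over all 7-element sets is 2·7 − 1 = 13 (so min K = 13/7), attained only by arithmetic progressions.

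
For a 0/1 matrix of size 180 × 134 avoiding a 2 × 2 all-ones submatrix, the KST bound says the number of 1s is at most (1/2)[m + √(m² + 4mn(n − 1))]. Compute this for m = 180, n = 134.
z(180, 134; 2, 2) ≤ (1/2)[180 + √(180² + 4·180·134·133)] = (1/2)[180 + √12864240] = 1883.3377

Kővári–Sós–Turán: let r_1, ..., r_180 be the row sums and z = Σ r_i the total number of 1s. Each pair of columns can share at most one row with both entries 1 (else a 2×2 all-ones block appears), so Σ_i C(r_i, 2) ≤ C(134, 2) = 8911. By convexity Σ_i C(r_i, 2) ≥ 180·C(z/180, 2) = z(z − 180)/(2·180), giving z² − 180z − 180·134·133 ≤ 0 and hence z ≤ (1/2)[180 + √(32400 + 4·3207960)] = (1/2)[180 + √12864240] ≈ (1/2)(180 + 3586.6753) = 1883.3377.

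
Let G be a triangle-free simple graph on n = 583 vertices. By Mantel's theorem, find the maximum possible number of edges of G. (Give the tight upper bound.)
ex(583, K_3) = ⌊583^2/4⌋ = 84972

Mantel (1907): a triangle-free graph on n vertices has at most ⌊n^2/4⌋ edges, with equality for the complete bipartite graph K_{⌊n/2⌋, ⌈n/2⌉}. For n = 583: ⌊583^2/4⌋ = ⌊339889/4⌋ = 84972. The extremal graph is K_{291, 292}, which has 291·292 = 84972 edges.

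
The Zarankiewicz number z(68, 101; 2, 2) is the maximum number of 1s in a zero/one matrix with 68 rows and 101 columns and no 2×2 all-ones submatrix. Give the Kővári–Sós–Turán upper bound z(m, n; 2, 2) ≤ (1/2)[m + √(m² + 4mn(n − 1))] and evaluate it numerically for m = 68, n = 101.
z(68, 101; 2, 2) ≤ (1/2)[68 + √(68² + 4·68·101·100)] = (1/2)[68 + √2751824] = 863.4311

Kővári–Sós–Turán: let r_1, ..., r_68 be the row sums and z = Σ r_i the total number of 1s. Each pair of columns can share at most one row with both entries 1 (else a 2×2 all-ones block appears), so Σ_i C(r_i, 2) ≤ C(101, 2) = 5050. By convexity Σ_i C(r_i, 2) ≥ 68·C(z/68, 2) = z(z − 68)/(2·68), giving z² − 68z − 68·101·100 ≤ 0 and hence z ≤ (1/2)[68 + √(4624 + 4·686800)] = (1/2)[68 + √2751824] ≈ (1/2)(68 + 1658.8623) = 863.4311.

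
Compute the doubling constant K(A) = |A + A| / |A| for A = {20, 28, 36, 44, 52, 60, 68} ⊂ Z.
K = |A + A| / |A| = 13/7

Enumerate A + A = {a + b : a, b ∈ A}. With |A| = 7, there are |A|^2 = 49 ordered sum pairs; collecting distinct values, A + A = {40, 48, 56, 64, 72, 80, 88, 96, 104, 112, 120, 128, 136}, so |A + A| = 13. Thus K = 13/7. Here |A + A| = 2|A| − 1 = 13, the minimum possible — so K = 13/7 is minimal, which holds iff A is an arithmetic progression.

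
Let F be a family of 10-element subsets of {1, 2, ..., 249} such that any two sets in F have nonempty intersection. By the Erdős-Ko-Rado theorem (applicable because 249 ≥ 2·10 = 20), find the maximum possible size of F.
max |F| = C(248, 9) = 8443578451548240

Erdős-Ko-Rado (1961): when n ≥ 2k, max |F| = C(n−1, k−1). The bound is attained by the star {A : i ∈ A} for any fixed i ∈ [n]. Here C(249−1, 10−1) = C(248, 9) = 8443578451548240.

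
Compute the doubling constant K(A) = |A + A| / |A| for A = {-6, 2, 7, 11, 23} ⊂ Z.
K = |A + A| / |A| = 15/5 = 3

Enumerate A + A = {a + b : a, b ∈ A}. With |A| = 5, there are |A|^2 = 25 ordered sum pairs; collecting distinct values, A + A = {-12, -4, 1, 4, 5, 9, 13, 14, 17, 18, 22, 25, 30, 34, 46}, so |A + A| = 15. Thus K = 15/5 = 3. For comparison, the minimum possible |A + A| over all 5-element sets is 2·5 − 1 = 9 (so min K = 9/5), attained only by arithmetic progressions.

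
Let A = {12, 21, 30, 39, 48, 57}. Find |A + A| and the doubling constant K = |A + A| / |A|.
K = |A + A| / |A| = 11/6

Enumerate A + A = {a + b : a, b ∈ A}. With |A| = 6, there are |A|^2 = 36 ordered sum pairs; collecting distinct values, A + A = {24, 33, 42, 51, 60, 69, 78, 87, 96, 105, 114}, so |A + A| = 11. Thus K = 11/6. Here |A + A| = 2|A| − 1 = 11, the minimum possible — so K = 11/6 is minimal, which holds iff A is an arithmetic progression.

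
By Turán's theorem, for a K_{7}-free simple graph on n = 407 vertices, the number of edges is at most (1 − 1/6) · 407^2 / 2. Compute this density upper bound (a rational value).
Turán density bound = (5/6) · 407^2/2 = 828245/12 ≈ 69020.4167

Turán's theorem: ex(n, K_{r+1}) is achieved by the complete r-partite Turán graph T(n, r) with parts as balanced as possible, and is at most (1 − 1/r) · n^2/2. For r = 6, n = 407: the density bound is (5/6) · 165649/2 = 828245/12 ≈ 69020.4167. The integer-valued extremum is e(T(407, 6)) = 69020, which is strictly less than the density bound 828245/12 since 6 ∤ 407 (the parts of T(407, 6) cannot all be equal).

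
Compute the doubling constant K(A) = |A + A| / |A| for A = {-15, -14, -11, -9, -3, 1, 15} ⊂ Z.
K = |A + A| / |A| = 26/7

Enumerate A + A = {a + b : a, b ∈ A}. With |A| = 7, there are |A|^2 = 49 ordered sum pairs; collecting distinct values, A + A = {-30, -29, -28, -26, -25, -24, -23, -22, -20, -18, -17, -14, -13, -12, -10, -8, -6, -2, 0, 1, 2, 4, 6, 12, 16, 30}, so |A + A| = 26. Thus K = 26/7. For comparison, the minimum possible |A + A| over all 7-element sets is 2·7 − 1 = 13 (so min K = 13/7), attained only by arithmetic progressions.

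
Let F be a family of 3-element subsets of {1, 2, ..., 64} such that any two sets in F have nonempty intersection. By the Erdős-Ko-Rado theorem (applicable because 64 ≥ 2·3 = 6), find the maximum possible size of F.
max |F| = C(63, 2) = 1953

Erdős-Ko-Rado (1961): when n ≥ 2k, max |F| = C(n−1, k−1). The bound is attained by the star {A : i ∈ A} for any fixed i ∈ [n]. Here C(64−1, 3−1) = C(63, 2) = 1953.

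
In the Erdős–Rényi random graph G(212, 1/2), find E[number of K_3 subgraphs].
E[# K_3] = C(212, 3) · (1/2)^C(3, 2) = 1565620 / 2^3 = 391405/2 = 195702.5

For each 3-subset S of vertices (there are C(212, 3) = 1565620 such S), let X_S = 1 if S induces a K_3 (all C(3, 2) = 3 edges present). Then P(X_S = 1) = (1/2)^3 = 1/8. By linearity of expectation, E[# K_3] = C(212, 3) · (1/2)^3 = 1565620 / 8 = 391405/2 = 195702.5.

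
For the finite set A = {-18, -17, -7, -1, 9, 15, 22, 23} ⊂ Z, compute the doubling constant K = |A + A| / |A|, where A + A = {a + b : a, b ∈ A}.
K = |A + A| / |A| = 32/8 = 4

Enumerate A + A = {a + b : a, b ∈ A}. With |A| = 8, there are |A|^2 = 64 ordered sum pairs; collecting distinct values, A + A = {-36, -35, -34, -25, -24, -19, -18, -14, -9, -8, -3, -2, 2, 4, 5, 6, 8, 14, 15, 16, 18, 21, 22, 24, 30, 31, 32, 37, 38, 44, 45, 46}, so |A + A| = 32. Thus K = 32/8 = 4. For comparison, the minimum possible |A + A| over all 8-element sets is 2·8 − 1 = 15 (so min K = 15/8), attained only by arithmetic progressions.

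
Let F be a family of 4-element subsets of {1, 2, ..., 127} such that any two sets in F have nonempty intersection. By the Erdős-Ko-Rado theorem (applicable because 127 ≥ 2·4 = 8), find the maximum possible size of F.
max |F| = C(126, 3) = 325500

Erdős-Ko-Rado (1961): when n ≥ 2k, max |F| = C(n−1, k−1). The bound is attained by the star {A : i ∈ A} for any fixed i ∈ [n]. Here C(127−1, 4−1) = C(126, 3) = 325500.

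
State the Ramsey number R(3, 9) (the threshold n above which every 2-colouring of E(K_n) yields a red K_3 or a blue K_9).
R(3, 9) = 36

Lower bound: an explicit 2-colouring of K_{35} (typically a Paley-type or other structured construction) avoids a red K_3 and a blue K_9, showing R(3, 9) > 35.
Upper bound: the simple Erdős–Szekeres recurrence only gives R(3, 9) ≤ 37; the tight bound R(3, 9) ≤ 36 requires a sharper case analysis (or computer search) of 2-colourings of K_{36}.
Hence R(3, 9) = 36.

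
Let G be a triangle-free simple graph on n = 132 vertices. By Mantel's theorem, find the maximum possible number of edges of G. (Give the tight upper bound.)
ex(132, K_3) = ⌊132^2/4⌋ = 4356

Mantel (1907): a triangle-free graph on n vertices has at most ⌊n^2/4⌋ edges, with equality for the complete bipartite graph K_{⌊n/2⌋, ⌈n/2⌉}. For n = 132: ⌊132^2/4⌋ = ⌊17424/4⌋ = 4356. The extremal graph is K_{66, 66}, which has 66·66 = 4356 edges.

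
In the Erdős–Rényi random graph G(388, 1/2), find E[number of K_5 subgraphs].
E[# K_5] = C(388, 5) · (1/2)^C(5, 2) = 71406986112 / 2^10 = 557867079/8 = 69733384.875

For each 5-subset S of vertices (there are C(388, 5) = 71406986112 such S), let X_S = 1 if S induces a K_5 (all C(5, 2) = 10 edges present). Then P(X_S = 1) = (1/2)^10 = 1/1024. By linearity of expectation, E[# K_5] = C(388, 5) · (1/2)^10 = 71406986112 / 1024 = 557867079/8 = 69733384.875.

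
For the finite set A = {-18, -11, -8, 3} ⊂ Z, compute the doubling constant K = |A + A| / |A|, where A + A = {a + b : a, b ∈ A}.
K = |A + A| / |A| = 10/4 = 5/2

Enumerate A + A = {a + b : a, b ∈ A}. With |A| = 4, there are |A|^2 = 16 ordered sum pairs; collecting distinct values, A + A = {-36, -29, -26, -22, -19, -16, -15, -8, -5, 6}, so |A + A| = 10. Thus K = 10/4 = 5/2. For comparison, the minimum possible |A + A| over all 4-element sets is 2·4 − 1 = 7 (so min K = 7/4), attained only by arithmetic progressions.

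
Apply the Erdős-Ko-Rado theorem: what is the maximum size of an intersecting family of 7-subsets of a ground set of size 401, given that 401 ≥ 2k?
max |F| = C(400, 6) = 5478557838600

Erdős-Ko-Rado (1961): when n ≥ 2k, max |F| = C(n−1, k−1). The bound is attained by the star {A : i ∈ A} for any fixed i ∈ [n]. Here C(401−1, 7−1) = C(400, 6) = 5478557838600.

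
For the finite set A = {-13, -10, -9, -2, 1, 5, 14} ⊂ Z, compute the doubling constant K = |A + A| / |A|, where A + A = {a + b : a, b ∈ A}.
K = |A + A| / |A| = 25/7

Enumerate A + A = {a + b : a, b ∈ A}. With |A| = 7, there are |A|^2 = 49 ordered sum pairs; collecting distinct values, A + A = {-26, -23, -22, -20, -19, -18, -15, -12, -11, -9, -8, -5, -4, -1, 1, 2, 3, 4, 5, 6, 10, 12, 15, 19, 28}, so |A + A| = 25. Thus K = 25/7. For comparison, the minimum possible |A + A| over all 7-element sets is 2·7 − 1 = 13 (so min K = 13/7), attained only by arithmetic progressions.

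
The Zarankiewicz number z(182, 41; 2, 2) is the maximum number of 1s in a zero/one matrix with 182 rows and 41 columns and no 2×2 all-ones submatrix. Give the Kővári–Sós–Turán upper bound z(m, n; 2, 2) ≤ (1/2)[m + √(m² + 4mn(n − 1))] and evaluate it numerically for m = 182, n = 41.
z(182, 41; 2, 2) ≤ (1/2)[182 + √(182² + 4·182·41·40)] = (1/2)[182 + √1227044] = 644.8601

Kővári–Sós–Turán: let r_1, ..., r_182 be the row sums and z = Σ r_i the total number of 1s. Each pair of columns can share at most one row with both entries 1 (else a 2×2 all-ones block appears), so Σ_i C(r_i, 2) ≤ C(41, 2) = 820. By convexity Σ_i C(r_i, 2) ≥ 182·C(z/182, 2) = z(z − 182)/(2·182), giving z² − 182z − 182·41·40 ≤ 0 and hence z ≤ (1/2)[182 + √(33124 + 4·298480)] = (1/2)[182 + √1227044] ≈ (1/2)(182 + 1107.7202) = 644.8601.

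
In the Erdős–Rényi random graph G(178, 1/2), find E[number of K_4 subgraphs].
E[# K_4] = C(178, 4) · (1/2)^C(4, 2) = 40432700 / 2^6 = 10108175/16 = 631760.9375

For each 4-subset S of vertices (there are C(178, 4) = 40432700 such S), let X_S = 1 if S induces a K_4 (all C(4, 2) = 6 edges present). Then P(X_S = 1) = (1/2)^6 = 1/64. By linearity of expectation, E[# K_4] = C(178, 4) · (1/2)^6 = 40432700 / 64 = 10108175/16 = 631760.9375.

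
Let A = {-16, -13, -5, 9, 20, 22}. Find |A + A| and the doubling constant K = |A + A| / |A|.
K = |A + A| / |A| = 20/6 = 10/3

Enumerate A + A = {a + b : a, b ∈ A}. With |A| = 6, there are |A|^2 = 36 ordered sum pairs; collecting distinct values, A + A = {-32, -29, -26, -21, -18, -10, -7, -4, 4, 6, 7, 9, 15, 17, 18, 29, 31, 40, 42, 44}, so |A + A| = 20. Thus K = 20/6 = 10/3. For comparison, the minimum possible |A + A| over all 6-element sets is 2·6 − 1 = 11 (so min K = 11/6), attained only by arithmetic progressions.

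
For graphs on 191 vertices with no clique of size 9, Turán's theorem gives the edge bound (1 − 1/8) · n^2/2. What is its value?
Turán density bound = (7/8) · 191^2/2 = 255367/16 ≈ 15960.4375

Turán's theorem: ex(n, K_{r+1}) is achieved by the complete r-partite Turán graph T(n, r) with parts as balanced as possible, and is at most (1 − 1/r) · n^2/2. For r = 8, n = 191: the density bound is (7/8) · 36481/2 = 255367/16 ≈ 15960.4375. The integer-valued extremum is e(T(191, 8)) = 15960, which is strictly less than the density bound 255367/16 since 8 ∤ 191 (the parts of T(191, 8) cannot all be equal).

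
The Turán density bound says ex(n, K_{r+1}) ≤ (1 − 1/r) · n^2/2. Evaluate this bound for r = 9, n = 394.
Turán density bound = (8/9) · 394^2/2 = 620944/9 ≈ 68993.7778

Turán's theorem: ex(n, K_{r+1}) is achieved by the complete r-partite Turán graph T(n, r) with parts as balanced as possible, and is at most (1 − 1/r) · n^2/2. For r = 9, n = 394: the density bound is (8/9) · 155236/2 = 620944/9 ≈ 68993.7778. The integer-valued extremum is e(T(394, 9)) = 68993, which is strictly less than the density bound 620944/9 since 9 ∤ 394 (the parts of T(394, 9) cannot all be equal).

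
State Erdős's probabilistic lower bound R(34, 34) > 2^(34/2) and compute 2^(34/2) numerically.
2^(34/2) = 131072; so R(34, 34) > 131072

Colour each edge of K_n uniformly at random with red/blue. The expected number of monochromatic K_34 is C(n, 34) · 2 · 2^(−C(34,2)). If C(n, 34) · 2^(1 − C(34,2)) < 1, then with positive probability no monochromatic K_34 exists, so R(34, 34) > n. The standard estimate C(n, 34) ≤ n^34/34! shows this inequality holds whenever n ≤ 2^(34/2) (since 34! · 2^(C(34,2) − 1) > 2^(34^2/2) ≥ n^34). Hence R(34, 34) > 2^(34/2) = 131072.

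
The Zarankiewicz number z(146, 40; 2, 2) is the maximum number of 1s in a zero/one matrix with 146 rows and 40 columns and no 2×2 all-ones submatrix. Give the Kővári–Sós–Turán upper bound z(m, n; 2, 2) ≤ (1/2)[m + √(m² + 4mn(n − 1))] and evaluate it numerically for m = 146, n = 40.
z(146, 40; 2, 2) ≤ (1/2)[146 + √(146² + 4·146·40·39)] = (1/2)[146 + √932356] = 555.7929

Kővári–Sós–Turán: let r_1, ..., r_146 be the row sums and z = Σ r_i the total number of 1s. Each pair of columns can share at most one row with both entries 1 (else a 2×2 all-ones block appears), so Σ_i C(r_i, 2) ≤ C(40, 2) = 780. By convexity Σ_i C(r_i, 2) ≥ 146·C(z/146, 2) = z(z − 146)/(2·146), giving z² − 146z − 146·40·39 ≤ 0 and hence z ≤ (1/2)[146 + √(21316 + 4·227760)] = (1/2)[146 + √932356] ≈ (1/2)(146 + 965.5858) = 555.7929.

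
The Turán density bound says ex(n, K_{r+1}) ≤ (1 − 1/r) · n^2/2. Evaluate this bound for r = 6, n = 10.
Turán density bound = (5/6) · 10^2/2 = 125/3 ≈ 41.6667

Turán's theorem: ex(n, K_{r+1}) is achieved by the complete r-partite Turán graph T(n, r) with parts as balanced as possible, and is at most (1 − 1/r) · n^2/2. For r = 6, n = 10: the density bound is (5/6) · 100/2 = 125/3 ≈ 41.6667. The integer-valued extremum is e(T(10, 6)) = 41, which is strictly less than the density bound 125/3 since 6 ∤ 10 (the parts of T(10, 6) cannot all be equal).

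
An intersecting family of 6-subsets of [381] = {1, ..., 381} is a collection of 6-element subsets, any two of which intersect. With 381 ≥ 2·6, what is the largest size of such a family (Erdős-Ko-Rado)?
max |F| = C(380, 5) = 64307637576

Erdős-Ko-Rado (1961): when n ≥ 2k, max |F| = C(n−1, k−1). The bound is attained by the star {A : i ∈ A} for any fixed i ∈ [n]. Here C(381−1, 6−1) = C(380, 5) = 64307637576.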